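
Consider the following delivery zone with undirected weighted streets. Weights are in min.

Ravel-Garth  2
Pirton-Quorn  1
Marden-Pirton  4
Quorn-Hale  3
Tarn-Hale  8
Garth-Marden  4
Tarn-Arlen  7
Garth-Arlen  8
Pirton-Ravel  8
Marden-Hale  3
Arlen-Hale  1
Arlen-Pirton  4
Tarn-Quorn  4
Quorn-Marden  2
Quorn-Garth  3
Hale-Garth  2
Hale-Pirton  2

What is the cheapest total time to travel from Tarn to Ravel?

Enumerating some paths:
Tarn–Quorn–Hale–Garth–Ravel: 4+3+2+2 = 11
Tarn–Quorn–Garth–Ravel: 4+3+2 = 9
The minimum is 9 min via Tarn–Quorn–Garth–Ravel.

9 min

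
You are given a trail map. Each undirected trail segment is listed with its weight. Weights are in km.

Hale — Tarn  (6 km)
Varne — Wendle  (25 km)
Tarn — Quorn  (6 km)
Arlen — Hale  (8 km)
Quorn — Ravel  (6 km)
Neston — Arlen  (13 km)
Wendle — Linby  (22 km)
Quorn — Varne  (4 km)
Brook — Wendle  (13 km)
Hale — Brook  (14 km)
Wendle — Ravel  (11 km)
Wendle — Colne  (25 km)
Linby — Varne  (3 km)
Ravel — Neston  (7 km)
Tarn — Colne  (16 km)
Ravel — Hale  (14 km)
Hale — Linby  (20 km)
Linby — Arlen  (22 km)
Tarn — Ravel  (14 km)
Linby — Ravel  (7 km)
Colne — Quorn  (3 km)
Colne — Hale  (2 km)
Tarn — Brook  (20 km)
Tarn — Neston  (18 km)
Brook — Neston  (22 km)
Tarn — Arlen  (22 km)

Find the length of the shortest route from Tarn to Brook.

Candidate routes:
Tarn - Brook: 20 = 20
Tarn - Quorn - Colne - Hale - Brook: 6+3+2+14 = 25
The minimum is 20 km via Tarn - Brook.

20 km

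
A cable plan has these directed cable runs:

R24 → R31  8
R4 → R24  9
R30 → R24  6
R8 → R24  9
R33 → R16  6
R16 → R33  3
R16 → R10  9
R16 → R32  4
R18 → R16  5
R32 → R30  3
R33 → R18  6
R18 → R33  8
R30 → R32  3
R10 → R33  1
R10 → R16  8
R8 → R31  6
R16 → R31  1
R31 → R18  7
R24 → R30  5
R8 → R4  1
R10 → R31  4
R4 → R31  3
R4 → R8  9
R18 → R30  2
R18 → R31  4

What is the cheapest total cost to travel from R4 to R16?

Shortest distances from R4:
R4: 0
R31: 3  (via R4)
R24: 9  (via R4)
R8: 9  (via R4)
R18: 10  (via R31)
R30: 12  (via R18)
R16: 15  (via R18)
Shortest route: R4 → R31 → R18 → R16 = 15.

15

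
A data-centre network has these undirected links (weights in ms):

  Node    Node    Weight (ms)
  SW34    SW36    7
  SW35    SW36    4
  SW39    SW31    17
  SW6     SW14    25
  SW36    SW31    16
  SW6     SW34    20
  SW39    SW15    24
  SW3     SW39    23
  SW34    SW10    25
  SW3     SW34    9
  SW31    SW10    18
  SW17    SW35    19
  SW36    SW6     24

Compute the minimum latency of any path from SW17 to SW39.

Compare a few routes:
SW17–SW35–SW36–SW34–SW10–SW31–SW39: 19+4+7+25+18+17 = 90
SW17–SW35–SW36–SW31–SW39: 19+4+16+17 = 56
SW17–SW35–SW36–SW34–SW3–SW39: 19+4+7+9+23 = 62
SW17–SW35–SW36–SW6–SW34–SW3–SW39: 19+4+24+20+9+23 = 99
Cheapest is SW17–SW35–SW36–SW31–SW39 at 56 ms.

56 ms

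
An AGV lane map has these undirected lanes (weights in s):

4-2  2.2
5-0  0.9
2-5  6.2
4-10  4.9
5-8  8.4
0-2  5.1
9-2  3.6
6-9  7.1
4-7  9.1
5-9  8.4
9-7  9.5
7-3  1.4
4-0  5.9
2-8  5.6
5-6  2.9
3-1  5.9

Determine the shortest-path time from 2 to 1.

18.6 s

Candidate routes:
2–4–7–3–1: 2.2+9.1+1.4+5.9 = 18.6
2–9–7–3–1: 3.6+9.5+1.4+5.9 = 20.4
2–0–4–7–3–1: 5.1+5.9+9.1+1.4+5.9 = 27.4
The minimum is 18.6 s via 2–4–7–3–1.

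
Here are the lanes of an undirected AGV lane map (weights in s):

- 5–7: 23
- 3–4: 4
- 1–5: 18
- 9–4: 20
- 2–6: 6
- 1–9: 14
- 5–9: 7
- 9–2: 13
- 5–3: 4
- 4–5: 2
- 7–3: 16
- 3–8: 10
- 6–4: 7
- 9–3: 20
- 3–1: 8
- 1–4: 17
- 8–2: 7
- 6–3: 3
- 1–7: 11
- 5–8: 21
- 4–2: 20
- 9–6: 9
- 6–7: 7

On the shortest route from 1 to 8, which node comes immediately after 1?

3

Compare a few routes:
1 → 7 → 6 → 2 → 8: 11+7+6+7 = 31
1 → 3 → 8: 8+10 = 18
1 → 7 → 6 → 3 → 8: 11+7+3+10 = 31
1 → 3 → 6 → 2 → 8: 8+3+6+7 = 24
The minimum is 18 s via 1 → 3 → 8.
So from 1 the first move is to 3.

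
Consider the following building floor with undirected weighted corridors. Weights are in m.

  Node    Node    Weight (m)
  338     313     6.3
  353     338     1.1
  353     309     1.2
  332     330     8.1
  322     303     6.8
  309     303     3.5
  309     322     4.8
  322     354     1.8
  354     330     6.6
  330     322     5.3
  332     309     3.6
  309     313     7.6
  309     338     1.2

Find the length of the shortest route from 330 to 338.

11.3 m

Compare a few routes:
330 - 322 - 309 - 353 - 338: 5.3+4.8+1.2+1.1 = 12.4
330 - 332 - 309 - 338: 8.1+3.6+1.2 = 12.9
330 - 322 - 309 - 338: 5.3+4.8+1.2 = 11.3
The minimum is 11.3 m via 330 - 322 - 309 - 338.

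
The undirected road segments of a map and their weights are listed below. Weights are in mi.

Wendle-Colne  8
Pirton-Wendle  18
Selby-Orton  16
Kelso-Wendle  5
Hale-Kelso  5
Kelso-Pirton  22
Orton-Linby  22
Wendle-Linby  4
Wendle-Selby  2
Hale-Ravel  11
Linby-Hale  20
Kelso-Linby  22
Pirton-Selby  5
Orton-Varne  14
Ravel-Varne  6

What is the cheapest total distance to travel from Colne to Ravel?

29 mi

Shortest distances from Colne:
Colne: 0
Wendle: 8  (via Colne)
Selby: 10  (via Wendle)
Linby: 12  (via Wendle)
Kelso: 13  (via Wendle)
Pirton: 15  (via Selby)
Hale: 18  (via Kelso)
Orton: 26  (via Selby)
Ravel: 29  (via Hale)
Shortest route: Colne → Wendle → Kelso → Hale → Ravel = 29 mi.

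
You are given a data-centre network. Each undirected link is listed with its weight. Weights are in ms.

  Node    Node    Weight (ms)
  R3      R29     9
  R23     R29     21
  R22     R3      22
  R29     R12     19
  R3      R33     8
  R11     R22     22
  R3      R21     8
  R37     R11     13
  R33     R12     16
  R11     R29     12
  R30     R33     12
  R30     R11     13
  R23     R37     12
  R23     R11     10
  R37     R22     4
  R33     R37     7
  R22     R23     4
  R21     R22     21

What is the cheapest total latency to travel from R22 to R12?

Shortest distances from R22:
R22: 0
R23: 4  (via R22)
R37: 4  (via R22)
R33: 11  (via R37)
R11: 14  (via R23)
R3: 19  (via R33)
R21: 21  (via R22)
R30: 23  (via R33)
R29: 25  (via R23)
R12: 27  (via R33)
Shortest route: R22–R37–R33–R12 = 27 ms.

27 ms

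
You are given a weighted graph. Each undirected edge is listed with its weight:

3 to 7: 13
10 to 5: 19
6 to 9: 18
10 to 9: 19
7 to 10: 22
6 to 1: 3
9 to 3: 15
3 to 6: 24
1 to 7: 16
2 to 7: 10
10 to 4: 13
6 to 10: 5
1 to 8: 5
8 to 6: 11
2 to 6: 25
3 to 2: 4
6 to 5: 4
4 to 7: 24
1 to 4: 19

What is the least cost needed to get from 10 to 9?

19

Running Dijkstra from 10:
10: 0
6: 5  (via 10)
1: 8  (via 6)
5: 9  (via 6)
4: 13  (via 10)
8: 13  (via 1)
9: 19  (via 10)
Shortest route: 10 → 9 = 19.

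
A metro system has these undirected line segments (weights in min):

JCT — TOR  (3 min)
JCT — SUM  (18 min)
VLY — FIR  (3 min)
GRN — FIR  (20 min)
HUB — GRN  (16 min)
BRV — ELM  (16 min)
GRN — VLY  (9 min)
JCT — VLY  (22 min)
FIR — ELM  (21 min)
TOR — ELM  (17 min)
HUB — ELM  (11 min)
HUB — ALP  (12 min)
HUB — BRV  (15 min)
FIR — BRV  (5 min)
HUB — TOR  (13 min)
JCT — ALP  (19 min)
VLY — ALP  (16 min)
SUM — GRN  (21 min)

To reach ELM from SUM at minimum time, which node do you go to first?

JCT

Enumerating some paths:
SUM–GRN–HUB–ELM: 21+16+11 = 48
SUM–JCT–TOR–ELM: 18+3+17 = 38
SUM–JCT–TOR–HUB–ELM: 18+3+13+11 = 45
SUM–GRN–VLY–FIR–BRV–ELM: 21+9+3+5+16 = 54
The minimum is 38 min via SUM–JCT–TOR–ELM.
So from SUM the first move is to JCT.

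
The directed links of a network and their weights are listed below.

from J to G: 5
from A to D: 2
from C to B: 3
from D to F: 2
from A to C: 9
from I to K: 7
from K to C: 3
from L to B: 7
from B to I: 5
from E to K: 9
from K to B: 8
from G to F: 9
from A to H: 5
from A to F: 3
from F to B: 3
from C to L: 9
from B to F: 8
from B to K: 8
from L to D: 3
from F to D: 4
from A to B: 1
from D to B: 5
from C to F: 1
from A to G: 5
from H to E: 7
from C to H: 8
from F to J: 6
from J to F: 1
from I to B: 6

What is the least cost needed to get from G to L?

32

Running Dijkstra from G:
G: 0
F: 9  (via G)
B: 12  (via F)
D: 13  (via F)
J: 15  (via F)
I: 17  (via B)
K: 20  (via B)
C: 23  (via K)
H: 31  (via C)
L: 32  (via C)
Shortest route: G → F → B → K → C → L = 32.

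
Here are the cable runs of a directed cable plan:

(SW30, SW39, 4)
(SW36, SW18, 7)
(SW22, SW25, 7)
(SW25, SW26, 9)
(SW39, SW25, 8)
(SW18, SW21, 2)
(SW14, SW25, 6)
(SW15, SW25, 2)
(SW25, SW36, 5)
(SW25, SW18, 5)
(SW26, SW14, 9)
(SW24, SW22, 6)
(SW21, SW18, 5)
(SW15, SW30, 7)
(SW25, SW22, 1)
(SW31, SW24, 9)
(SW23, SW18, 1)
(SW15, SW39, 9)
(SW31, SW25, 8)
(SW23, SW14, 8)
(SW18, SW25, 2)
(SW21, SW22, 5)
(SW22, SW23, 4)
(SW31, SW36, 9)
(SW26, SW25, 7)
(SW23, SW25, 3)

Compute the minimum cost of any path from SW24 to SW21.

Compare a few routes:
SW24 - SW22 - SW23 - SW25 - SW18 - SW21: 6+4+3+5+2 = 20
SW24 - SW22 - SW23 - SW18 - SW21: 6+4+1+2 = 13
Cheapest is SW24 - SW22 - SW23 - SW18 - SW21 at 13.

13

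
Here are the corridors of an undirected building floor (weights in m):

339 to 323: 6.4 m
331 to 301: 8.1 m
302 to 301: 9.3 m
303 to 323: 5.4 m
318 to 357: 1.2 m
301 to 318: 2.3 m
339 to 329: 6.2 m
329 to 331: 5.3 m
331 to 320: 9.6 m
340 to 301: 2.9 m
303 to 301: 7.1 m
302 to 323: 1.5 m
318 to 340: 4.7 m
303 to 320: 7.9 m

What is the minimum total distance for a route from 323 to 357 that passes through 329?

Shortest 323→329: 323–339–329 = 12.6
Best 329 to 357: 329–331–301–318–357 costing 16.9
Total via 329: 12.6 + 16.9 = 29.5 m.

29.5 m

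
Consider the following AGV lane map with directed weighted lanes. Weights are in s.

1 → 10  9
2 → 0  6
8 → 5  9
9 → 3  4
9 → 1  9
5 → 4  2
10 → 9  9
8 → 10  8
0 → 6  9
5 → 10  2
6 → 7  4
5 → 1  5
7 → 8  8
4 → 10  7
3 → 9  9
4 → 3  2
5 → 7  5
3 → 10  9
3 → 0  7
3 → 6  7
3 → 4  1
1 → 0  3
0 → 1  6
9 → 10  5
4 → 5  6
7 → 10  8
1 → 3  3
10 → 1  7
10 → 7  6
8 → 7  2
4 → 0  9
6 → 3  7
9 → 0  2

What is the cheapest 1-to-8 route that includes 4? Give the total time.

23 s

Best 1 to 4: 1–3–4 costing 4
Best 4 to 8: 4–5–7–8 costing 19
Total via 4: 4 + 19 = 23 s.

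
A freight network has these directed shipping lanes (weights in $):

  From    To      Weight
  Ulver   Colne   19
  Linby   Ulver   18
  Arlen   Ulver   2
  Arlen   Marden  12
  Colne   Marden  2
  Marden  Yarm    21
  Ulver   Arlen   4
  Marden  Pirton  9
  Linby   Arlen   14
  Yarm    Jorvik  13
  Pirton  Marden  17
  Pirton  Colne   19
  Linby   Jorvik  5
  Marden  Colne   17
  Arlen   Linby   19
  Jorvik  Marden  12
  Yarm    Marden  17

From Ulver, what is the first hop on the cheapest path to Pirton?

Candidate routes:
Ulver - Colne - Marden - Pirton: 19+2+9 = 30
Ulver - Arlen - Marden - Pirton: 4+12+9 = 25
Cheapest is Ulver - Arlen - Marden - Pirton at $25.
So from Ulver the first move is to Arlen.

Arlen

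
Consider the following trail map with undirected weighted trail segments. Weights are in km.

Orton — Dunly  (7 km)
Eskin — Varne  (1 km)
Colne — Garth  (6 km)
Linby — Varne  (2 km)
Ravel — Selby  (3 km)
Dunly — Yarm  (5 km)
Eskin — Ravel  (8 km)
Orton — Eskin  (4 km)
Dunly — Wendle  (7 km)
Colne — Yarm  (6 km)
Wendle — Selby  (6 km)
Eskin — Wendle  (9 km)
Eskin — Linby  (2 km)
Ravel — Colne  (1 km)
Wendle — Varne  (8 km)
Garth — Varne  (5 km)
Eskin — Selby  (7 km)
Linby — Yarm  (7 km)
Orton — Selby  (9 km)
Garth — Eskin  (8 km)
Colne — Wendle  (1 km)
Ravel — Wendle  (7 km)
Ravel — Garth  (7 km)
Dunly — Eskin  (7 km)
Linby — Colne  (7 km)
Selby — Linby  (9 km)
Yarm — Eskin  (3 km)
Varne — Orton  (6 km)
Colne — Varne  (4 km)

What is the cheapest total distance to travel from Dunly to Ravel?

Running Dijkstra from Dunly:
Dunly: 0
Yarm: 5  (via Dunly)
Orton: 7  (via Dunly)
Wendle: 7  (via Dunly)
Eskin: 7  (via Dunly)
Colne: 8  (via Wendle)
Varne: 8  (via Eskin)
Linby: 9  (via Eskin)
Ravel: 9  (via Colne)
Shortest route: Dunly → Wendle → Colne → Ravel = 9 km.

9 km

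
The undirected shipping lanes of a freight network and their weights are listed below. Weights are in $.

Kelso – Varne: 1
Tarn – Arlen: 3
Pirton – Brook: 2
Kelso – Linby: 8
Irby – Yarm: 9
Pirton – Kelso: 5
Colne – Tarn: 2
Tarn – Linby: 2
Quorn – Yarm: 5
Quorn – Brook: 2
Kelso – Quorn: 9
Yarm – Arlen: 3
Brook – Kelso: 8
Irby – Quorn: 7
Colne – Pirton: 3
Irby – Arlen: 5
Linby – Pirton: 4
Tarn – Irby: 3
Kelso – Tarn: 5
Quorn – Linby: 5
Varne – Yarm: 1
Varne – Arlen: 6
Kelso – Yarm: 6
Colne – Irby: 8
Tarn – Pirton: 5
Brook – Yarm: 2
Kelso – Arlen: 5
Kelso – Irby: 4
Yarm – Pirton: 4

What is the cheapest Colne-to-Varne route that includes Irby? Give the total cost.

$10

Shortest Colne→Irby: Colne–Tarn–Irby = 5
Shortest Irby→Varne: Irby–Kelso–Varne = 5
Total via Irby: 5 + 5 = $10.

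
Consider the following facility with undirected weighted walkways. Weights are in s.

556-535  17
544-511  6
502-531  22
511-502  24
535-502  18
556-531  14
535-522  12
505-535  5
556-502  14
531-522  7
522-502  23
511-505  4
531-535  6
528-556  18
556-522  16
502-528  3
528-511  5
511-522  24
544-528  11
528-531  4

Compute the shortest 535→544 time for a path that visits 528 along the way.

21 s

Best 535 to 528: 535–531–528 costing 10
Shortest 528→544: 528–544 = 11
Total via 528: 10 + 11 = 21 s.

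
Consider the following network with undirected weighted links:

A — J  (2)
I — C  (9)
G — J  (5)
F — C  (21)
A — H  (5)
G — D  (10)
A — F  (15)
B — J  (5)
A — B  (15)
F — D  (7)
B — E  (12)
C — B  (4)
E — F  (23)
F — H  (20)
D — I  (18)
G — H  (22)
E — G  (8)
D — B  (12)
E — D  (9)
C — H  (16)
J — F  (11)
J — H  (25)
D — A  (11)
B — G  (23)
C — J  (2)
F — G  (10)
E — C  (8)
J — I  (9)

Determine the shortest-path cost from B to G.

Compare a few routes:
B–J–G: 5+5 = 10
B–E–G: 12+8 = 20
B–C–E–G: 4+8+8 = 20
B–C–J–G: 4+2+5 = 11
The minimum is 10 via B–J–G.

10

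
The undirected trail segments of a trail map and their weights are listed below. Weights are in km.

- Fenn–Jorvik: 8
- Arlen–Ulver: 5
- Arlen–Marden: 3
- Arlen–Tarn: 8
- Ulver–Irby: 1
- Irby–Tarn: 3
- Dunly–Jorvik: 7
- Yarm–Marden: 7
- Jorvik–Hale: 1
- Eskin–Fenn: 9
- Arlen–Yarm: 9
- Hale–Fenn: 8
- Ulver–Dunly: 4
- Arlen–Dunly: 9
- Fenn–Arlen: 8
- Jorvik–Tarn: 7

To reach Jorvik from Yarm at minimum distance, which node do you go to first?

Arlen

Enumerating some paths:
Yarm - Arlen - Dunly - Jorvik: 9+9+7 = 25
Yarm - Arlen - Ulver - Irby - Tarn - Jorvik: 9+5+1+3+7 = 25
Yarm - Arlen - Ulver - Dunly - Jorvik: 9+5+4+7 = 25
Yarm - Arlen - Tarn - Jorvik: 9+8+7 = 24
The minimum is 24 km via Yarm - Arlen - Tarn - Jorvik.
So from Yarm the first move is to Arlen.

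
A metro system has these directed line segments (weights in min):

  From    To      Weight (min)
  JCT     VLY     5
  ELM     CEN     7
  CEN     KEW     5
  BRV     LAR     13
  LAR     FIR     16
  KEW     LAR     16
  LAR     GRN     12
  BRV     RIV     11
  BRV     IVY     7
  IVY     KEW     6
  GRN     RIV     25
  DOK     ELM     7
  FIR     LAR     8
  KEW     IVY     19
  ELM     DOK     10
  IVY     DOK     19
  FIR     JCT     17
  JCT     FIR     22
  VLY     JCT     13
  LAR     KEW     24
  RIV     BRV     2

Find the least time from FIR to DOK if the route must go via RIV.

Shortest FIR→RIV: FIR–LAR–GRN–RIV = 45
Shortest RIV→DOK: RIV–BRV–IVY–DOK = 28
Total via RIV: 45 + 28 = 73 min.

73 min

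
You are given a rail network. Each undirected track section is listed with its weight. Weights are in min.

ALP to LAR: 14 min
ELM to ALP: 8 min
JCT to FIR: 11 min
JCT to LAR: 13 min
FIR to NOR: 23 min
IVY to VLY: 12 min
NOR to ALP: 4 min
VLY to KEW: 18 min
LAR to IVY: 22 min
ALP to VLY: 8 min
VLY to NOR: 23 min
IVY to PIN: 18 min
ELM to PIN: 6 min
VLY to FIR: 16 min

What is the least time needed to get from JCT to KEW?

45 min

Enumerating some paths:
JCT–LAR–IVY–VLY–KEW: 13+22+12+18 = 65
JCT–FIR–VLY–KEW: 11+16+18 = 45
JCT–FIR–NOR–ALP–VLY–KEW: 11+23+4+8+18 = 64
JCT–LAR–ALP–VLY–KEW: 13+14+8+18 = 53
Cheapest is JCT–FIR–VLY–KEW at 45 min.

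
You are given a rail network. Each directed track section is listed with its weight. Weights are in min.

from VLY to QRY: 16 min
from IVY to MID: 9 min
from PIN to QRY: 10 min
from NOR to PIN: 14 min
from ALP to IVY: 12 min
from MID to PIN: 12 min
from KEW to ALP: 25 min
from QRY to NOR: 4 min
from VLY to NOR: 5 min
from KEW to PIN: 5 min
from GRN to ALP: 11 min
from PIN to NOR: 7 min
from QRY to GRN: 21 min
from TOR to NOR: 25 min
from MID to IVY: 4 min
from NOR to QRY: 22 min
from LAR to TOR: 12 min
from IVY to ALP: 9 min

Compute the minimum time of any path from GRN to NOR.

51 min

Candidate routes:
GRN–ALP–IVY–MID–PIN–QRY–NOR: 11+12+9+12+10+4 = 58
GRN–ALP–IVY–MID–PIN–NOR: 11+12+9+12+7 = 51
The minimum is 51 min via GRN–ALP–IVY–MID–PIN–NOR.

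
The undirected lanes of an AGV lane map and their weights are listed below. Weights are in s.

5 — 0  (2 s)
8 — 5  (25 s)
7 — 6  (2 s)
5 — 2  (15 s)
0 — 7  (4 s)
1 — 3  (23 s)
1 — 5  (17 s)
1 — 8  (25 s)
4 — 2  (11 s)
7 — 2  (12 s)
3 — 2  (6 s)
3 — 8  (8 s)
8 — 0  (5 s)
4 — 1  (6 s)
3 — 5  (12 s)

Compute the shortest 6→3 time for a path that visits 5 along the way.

Best 6 to 5: 6 → 7 → 0 → 5 costing 8
Best 5 to 3: 5 → 3 costing 12
Total via 5: 8 + 12 = 20 s.

20 s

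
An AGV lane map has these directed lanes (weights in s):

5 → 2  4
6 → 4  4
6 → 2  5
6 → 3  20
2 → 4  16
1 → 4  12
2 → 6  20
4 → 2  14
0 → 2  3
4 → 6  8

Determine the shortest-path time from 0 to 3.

43 s

Candidate routes:
0 → 2 → 6 → 3: 3+20+20 = 43
0 → 2 → 4 → 6 → 3: 3+16+8+20 = 47
The minimum is 43 s via 0 → 2 → 6 → 3.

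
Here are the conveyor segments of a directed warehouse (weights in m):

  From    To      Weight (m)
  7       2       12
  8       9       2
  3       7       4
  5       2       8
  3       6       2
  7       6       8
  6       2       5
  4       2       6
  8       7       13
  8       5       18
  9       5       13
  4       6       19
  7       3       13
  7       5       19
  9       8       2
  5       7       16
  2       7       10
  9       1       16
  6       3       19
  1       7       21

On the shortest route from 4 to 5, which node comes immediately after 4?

Compare a few routes:
4 → 6 → 2 → 7 → 5: 19+5+10+19 = 53
4 → 2 → 7 → 5: 6+10+19 = 35
Cheapest is 4 → 2 → 7 → 5 at 35 m.
So from 4 the first move is to 2.

2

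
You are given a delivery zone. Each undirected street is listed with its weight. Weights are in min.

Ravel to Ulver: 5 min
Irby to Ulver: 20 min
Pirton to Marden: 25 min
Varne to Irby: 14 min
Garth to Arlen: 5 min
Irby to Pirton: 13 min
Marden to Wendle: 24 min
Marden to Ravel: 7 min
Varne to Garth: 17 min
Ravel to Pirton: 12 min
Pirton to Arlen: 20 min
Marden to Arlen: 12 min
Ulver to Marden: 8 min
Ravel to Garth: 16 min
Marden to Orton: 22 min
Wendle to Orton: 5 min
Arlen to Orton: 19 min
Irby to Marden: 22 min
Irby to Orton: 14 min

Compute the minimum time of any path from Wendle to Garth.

29 min

Candidate routes:
Wendle → Marden → Arlen → Garth: 24+12+5 = 41
Wendle → Orton → Arlen → Garth: 5+19+5 = 29
Cheapest is Wendle → Orton → Arlen → Garth at 29 min.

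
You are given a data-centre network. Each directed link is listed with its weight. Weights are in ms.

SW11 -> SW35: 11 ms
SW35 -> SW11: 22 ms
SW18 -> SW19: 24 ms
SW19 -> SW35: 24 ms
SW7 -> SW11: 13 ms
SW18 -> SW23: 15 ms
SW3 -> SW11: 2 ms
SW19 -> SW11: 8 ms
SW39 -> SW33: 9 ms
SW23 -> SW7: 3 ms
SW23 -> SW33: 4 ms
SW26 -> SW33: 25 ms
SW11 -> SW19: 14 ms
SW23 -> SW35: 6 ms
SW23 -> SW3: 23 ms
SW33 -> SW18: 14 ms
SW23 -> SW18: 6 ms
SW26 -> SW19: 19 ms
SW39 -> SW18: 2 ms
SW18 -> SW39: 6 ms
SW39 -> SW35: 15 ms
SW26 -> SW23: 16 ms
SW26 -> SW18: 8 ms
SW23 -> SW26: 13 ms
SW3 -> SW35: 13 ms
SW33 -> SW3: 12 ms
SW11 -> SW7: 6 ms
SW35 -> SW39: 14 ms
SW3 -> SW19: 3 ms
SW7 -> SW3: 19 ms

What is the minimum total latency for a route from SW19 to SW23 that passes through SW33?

Best SW19 to SW33: SW19 → SW11 → SW35 → SW39 → SW33 costing 42
Best SW33 to SW23: SW33 → SW18 → SW23 costing 29
Total via SW33: 42 + 29 = 71 ms.

71 ms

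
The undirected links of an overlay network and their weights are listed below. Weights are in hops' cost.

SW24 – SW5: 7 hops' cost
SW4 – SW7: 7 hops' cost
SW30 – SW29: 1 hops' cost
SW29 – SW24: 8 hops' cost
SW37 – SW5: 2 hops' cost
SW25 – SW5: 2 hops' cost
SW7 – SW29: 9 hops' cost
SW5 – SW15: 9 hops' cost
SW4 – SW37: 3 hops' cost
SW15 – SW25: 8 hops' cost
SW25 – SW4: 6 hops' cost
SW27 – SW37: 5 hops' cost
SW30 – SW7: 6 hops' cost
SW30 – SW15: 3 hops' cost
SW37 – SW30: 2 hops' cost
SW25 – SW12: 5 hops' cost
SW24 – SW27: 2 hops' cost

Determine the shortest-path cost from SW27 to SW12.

14 hops' cost

Shortest distances from SW27:
SW27: 0
SW24: 2  (via SW27)
SW37: 5  (via SW27)
SW5: 7  (via SW37)
SW30: 7  (via SW37)
SW29: 8  (via SW30)
SW4: 8  (via SW37)
SW25: 9  (via SW5)
SW15: 10  (via SW30)
SW7: 13  (via SW30)
SW12: 14  (via SW25)
Shortest route: SW27 → SW37 → SW5 → SW25 → SW12 = 14 hops' cost.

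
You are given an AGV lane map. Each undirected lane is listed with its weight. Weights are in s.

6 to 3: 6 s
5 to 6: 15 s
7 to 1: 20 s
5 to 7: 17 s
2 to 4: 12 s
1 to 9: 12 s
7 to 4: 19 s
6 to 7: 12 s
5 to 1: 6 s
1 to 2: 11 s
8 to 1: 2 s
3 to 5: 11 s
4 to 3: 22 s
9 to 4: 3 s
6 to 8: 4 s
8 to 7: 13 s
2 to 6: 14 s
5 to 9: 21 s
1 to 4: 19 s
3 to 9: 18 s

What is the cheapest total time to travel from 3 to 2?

Settle nodes by increasing distance from 3:
3: 0
6: 6  (via 3)
8: 10  (via 6)
5: 11  (via 3)
1: 12  (via 8)
7: 18  (via 6)
9: 18  (via 3)
2: 20  (via 6)
Shortest route: 3 → 6 → 2 = 20 s.

20 s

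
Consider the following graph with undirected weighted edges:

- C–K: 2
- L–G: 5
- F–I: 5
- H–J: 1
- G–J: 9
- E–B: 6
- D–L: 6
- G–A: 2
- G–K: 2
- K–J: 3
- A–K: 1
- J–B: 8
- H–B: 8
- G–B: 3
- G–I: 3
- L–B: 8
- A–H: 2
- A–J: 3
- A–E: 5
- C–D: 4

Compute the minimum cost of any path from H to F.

12

Compare a few routes:
H–A–G–I–F: 2+2+3+5 = 12
H–A–K–G–I–F: 2+1+2+3+5 = 13
Cheapest is H–A–G–I–F at 12.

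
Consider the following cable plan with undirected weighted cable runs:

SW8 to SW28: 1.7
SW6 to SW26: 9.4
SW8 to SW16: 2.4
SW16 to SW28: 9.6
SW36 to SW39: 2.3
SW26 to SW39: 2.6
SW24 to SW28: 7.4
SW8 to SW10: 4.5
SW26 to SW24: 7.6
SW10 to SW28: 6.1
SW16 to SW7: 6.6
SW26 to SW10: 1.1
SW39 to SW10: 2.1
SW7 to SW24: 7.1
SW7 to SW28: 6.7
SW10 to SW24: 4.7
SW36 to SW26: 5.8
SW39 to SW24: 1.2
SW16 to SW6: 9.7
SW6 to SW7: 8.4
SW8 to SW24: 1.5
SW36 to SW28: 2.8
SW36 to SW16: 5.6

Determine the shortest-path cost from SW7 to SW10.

10.4

Compare a few routes:
SW7 → SW24 → SW10: 7.1+4.7 = 11.8
SW7 → SW24 → SW39 → SW10: 7.1+1.2+2.1 = 10.4
SW7 → SW24 → SW39 → SW26 → SW10: 7.1+1.2+2.6+1.1 = 12
The minimum is 10.4 via SW7 → SW24 → SW39 → SW10.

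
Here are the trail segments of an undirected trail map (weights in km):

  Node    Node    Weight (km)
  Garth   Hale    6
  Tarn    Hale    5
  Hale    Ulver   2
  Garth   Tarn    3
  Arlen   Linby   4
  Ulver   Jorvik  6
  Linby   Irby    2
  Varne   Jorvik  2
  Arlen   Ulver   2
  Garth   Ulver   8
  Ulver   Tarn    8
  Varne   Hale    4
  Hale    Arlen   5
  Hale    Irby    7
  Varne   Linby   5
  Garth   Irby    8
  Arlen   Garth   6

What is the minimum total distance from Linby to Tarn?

Compare a few routes:
Linby → Arlen → Ulver → Hale → Tarn: 4+2+2+5 = 13
Linby → Irby → Hale → Tarn: 2+7+5 = 14
Linby → Varne → Hale → Tarn: 5+4+5 = 14
Linby → Arlen → Hale → Tarn: 4+5+5 = 14
The minimum is 13 km via Linby → Arlen → Ulver → Hale → Tarn.

13 km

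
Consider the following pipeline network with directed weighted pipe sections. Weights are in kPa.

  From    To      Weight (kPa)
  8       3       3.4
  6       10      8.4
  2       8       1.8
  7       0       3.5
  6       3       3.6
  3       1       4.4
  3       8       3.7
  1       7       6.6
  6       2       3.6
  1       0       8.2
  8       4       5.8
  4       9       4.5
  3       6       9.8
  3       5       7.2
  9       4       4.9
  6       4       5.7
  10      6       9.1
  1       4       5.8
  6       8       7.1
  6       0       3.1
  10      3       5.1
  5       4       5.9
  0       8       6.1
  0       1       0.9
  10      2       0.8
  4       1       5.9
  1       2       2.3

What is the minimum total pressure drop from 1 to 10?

Shortest distances from 1:
1: 0
2: 2.3  (via 1)
8: 4.1  (via 2)
4: 5.8  (via 1)
7: 6.6  (via 1)
3: 7.5  (via 8)
0: 8.2  (via 1)
9: 10.3  (via 4)
5: 14.7  (via 3)
6: 17.3  (via 3)
10: 25.7  (via 6)
Shortest route: 1 → 2 → 8 → 3 → 6 → 10 = 25.7 kPa.

25.7 kPa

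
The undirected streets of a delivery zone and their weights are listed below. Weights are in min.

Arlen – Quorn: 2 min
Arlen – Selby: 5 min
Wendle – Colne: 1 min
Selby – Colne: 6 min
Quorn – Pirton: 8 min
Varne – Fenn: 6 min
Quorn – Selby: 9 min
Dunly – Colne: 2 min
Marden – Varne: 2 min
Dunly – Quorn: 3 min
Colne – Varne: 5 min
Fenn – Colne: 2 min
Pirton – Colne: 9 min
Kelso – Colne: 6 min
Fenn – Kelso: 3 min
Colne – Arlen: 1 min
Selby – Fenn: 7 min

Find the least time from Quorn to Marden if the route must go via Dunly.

12 min

Best Quorn to Dunly: Quorn → Dunly costing 3
Best Dunly to Marden: Dunly → Colne → Varne → Marden costing 9
Total via Dunly: 3 + 9 = 12 min.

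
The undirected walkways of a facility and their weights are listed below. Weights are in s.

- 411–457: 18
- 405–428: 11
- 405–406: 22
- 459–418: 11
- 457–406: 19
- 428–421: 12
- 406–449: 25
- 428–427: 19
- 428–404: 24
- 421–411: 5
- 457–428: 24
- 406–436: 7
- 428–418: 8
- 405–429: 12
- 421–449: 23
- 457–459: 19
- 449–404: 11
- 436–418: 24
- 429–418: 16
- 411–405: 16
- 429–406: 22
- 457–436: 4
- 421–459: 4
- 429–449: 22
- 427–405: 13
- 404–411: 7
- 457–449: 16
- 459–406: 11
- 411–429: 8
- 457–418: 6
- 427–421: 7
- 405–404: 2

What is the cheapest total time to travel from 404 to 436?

Running Dijkstra from 404:
404: 0
405: 2  (via 404)
411: 7  (via 404)
449: 11  (via 404)
421: 12  (via 411)
428: 13  (via 405)
429: 14  (via 405)
427: 15  (via 405)
459: 16  (via 421)
418: 21  (via 428)
406: 24  (via 405)
457: 25  (via 411)
436: 29  (via 457)
Shortest route: 404–411–457–436 = 29 s.

29 s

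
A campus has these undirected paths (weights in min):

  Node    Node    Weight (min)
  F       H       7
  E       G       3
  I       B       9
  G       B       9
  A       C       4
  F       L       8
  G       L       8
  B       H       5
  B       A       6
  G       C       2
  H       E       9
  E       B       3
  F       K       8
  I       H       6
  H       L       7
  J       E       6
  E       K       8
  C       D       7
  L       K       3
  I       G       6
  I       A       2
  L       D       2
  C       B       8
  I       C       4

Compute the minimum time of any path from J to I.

Enumerating some paths:
J–E–B–A–I: 6+3+6+2 = 17
J–E–G–I: 6+3+6 = 15
J–E–G–C–A–I: 6+3+2+4+2 = 17
Cheapest is J–E–G–I at 15 min.

15 min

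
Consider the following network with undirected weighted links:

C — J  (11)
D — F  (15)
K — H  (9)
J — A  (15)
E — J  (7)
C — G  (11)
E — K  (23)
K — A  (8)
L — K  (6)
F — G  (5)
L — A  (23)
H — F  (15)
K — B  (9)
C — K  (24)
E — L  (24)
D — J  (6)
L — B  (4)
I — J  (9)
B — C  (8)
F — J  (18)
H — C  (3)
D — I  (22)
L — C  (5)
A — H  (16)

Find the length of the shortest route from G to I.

31

Settle nodes by increasing distance from G:
G: 0
F: 5  (via G)
C: 11  (via G)
H: 14  (via C)
L: 16  (via C)
B: 19  (via C)
D: 20  (via F)
J: 22  (via C)
K: 22  (via L)
E: 29  (via J)
A: 30  (via H)
I: 31  (via J)
Shortest route: G → C → J → I = 31.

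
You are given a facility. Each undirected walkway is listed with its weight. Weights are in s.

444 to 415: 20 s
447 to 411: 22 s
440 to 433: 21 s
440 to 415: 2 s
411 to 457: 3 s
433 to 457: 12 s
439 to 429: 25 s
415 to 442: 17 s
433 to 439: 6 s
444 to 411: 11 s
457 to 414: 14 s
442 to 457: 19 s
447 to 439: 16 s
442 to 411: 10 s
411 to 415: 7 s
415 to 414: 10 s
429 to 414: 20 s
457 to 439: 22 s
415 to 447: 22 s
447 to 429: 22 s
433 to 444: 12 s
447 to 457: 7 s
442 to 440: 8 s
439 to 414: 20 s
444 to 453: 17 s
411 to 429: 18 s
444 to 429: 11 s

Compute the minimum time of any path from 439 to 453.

35 s

Compare a few routes:
439 → 433 → 457 → 411 → 444 → 453: 6+12+3+11+17 = 49
439 → 433 → 444 → 453: 6+12+17 = 35
Cheapest is 439 → 433 → 444 → 453 at 35 s.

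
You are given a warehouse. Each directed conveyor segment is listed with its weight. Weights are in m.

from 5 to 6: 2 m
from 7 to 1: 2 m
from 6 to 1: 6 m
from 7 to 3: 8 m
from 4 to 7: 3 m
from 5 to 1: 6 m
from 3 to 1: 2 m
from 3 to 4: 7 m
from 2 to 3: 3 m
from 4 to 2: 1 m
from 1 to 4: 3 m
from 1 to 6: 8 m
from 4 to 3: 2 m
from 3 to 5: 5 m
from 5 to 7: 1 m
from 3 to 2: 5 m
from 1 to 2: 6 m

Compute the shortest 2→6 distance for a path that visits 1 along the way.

13 m

Best 2 to 1: 2 → 3 → 1 costing 5
Best 1 to 6: 1 → 6 costing 8
Total via 1: 5 + 8 = 13 m.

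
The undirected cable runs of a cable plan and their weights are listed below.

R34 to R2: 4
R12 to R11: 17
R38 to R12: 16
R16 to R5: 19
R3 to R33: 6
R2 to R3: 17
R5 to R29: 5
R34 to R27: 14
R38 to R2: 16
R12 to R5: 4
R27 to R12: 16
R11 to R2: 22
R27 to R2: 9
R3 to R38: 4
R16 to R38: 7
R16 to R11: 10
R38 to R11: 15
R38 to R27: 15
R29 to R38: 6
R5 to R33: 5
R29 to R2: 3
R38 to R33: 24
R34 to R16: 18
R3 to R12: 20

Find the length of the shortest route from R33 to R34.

17

Compare a few routes:
R33 - R5 - R29 - R2 - R34: 5+5+3+4 = 17
R33 - R3 - R38 - R29 - R2 - R34: 6+4+6+3+4 = 23
R33 - R3 - R2 - R34: 6+17+4 = 27
The minimum is 17 via R33 - R5 - R29 - R2 - R34.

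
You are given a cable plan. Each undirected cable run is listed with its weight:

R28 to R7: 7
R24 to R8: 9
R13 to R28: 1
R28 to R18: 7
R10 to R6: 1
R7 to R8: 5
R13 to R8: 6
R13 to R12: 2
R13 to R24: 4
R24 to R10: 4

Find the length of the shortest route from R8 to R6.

14

Candidate routes:
R8 → R24 → R10 → R6: 9+4+1 = 14
R8 → R7 → R28 → R13 → R24 → R10 → R6: 5+7+1+4+4+1 = 22
R8 → R13 → R24 → R10 → R6: 6+4+4+1 = 15
The minimum is 14 via R8 → R24 → R10 → R6.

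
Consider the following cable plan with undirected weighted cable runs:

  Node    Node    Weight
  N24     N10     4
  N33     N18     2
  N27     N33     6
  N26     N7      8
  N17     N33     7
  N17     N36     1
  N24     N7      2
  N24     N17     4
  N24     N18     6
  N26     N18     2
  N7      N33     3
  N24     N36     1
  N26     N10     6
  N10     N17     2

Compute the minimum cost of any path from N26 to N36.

9

Running Dijkstra from N26:
N26: 0
N18: 2  (via N26)
N33: 4  (via N18)
N10: 6  (via N26)
N7: 7  (via N33)
N17: 8  (via N10)
N24: 8  (via N18)
N36: 9  (via N17)
Shortest route: N26–N10–N17–N36 = 9.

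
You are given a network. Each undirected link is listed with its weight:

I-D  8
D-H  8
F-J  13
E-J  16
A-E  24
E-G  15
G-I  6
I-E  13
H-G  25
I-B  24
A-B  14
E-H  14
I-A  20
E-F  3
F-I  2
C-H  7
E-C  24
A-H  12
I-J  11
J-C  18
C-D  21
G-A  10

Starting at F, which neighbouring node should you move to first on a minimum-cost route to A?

I

Compare a few routes:
F → I → G → A: 2+6+10 = 18
F → I → A: 2+20 = 22
The minimum is 18 via F → I → G → A.
So from F the first move is to I.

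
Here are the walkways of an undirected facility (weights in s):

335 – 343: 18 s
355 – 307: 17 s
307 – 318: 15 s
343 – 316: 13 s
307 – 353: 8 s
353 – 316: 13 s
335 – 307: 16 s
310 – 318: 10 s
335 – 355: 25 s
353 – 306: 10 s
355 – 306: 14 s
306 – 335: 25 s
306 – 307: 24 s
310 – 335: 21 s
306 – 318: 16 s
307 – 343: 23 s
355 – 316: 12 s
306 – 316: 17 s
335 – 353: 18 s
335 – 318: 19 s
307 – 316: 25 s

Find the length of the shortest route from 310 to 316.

Enumerating some paths:
310 - 318 - 307 - 353 - 316: 10+15+8+13 = 46
310 - 318 - 306 - 316: 10+16+17 = 43
Cheapest is 310 - 318 - 306 - 316 at 43 s.

43 s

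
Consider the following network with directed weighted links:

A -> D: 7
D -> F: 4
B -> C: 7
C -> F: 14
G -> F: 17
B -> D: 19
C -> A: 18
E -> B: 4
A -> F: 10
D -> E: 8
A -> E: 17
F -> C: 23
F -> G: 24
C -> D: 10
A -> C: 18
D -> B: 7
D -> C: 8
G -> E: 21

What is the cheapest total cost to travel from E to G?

Running Dijkstra from E:
E: 0
B: 4  (via E)
C: 11  (via B)
D: 21  (via C)
F: 25  (via C)
A: 29  (via C)
G: 49  (via F)
Shortest route: E → B → C → F → G = 49.

49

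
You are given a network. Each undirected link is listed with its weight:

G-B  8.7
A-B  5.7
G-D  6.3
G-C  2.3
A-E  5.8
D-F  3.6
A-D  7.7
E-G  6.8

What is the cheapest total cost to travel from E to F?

16.7

Settle nodes by increasing distance from E:
E: 0
A: 5.8  (via E)
G: 6.8  (via E)
C: 9.1  (via G)
B: 11.5  (via A)
D: 13.1  (via G)
F: 16.7  (via D)
Shortest route: E → G → D → F = 16.7.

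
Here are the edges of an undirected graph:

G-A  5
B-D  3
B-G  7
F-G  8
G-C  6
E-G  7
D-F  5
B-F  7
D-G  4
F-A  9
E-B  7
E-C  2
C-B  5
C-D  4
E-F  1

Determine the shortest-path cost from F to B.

Shortest distances from F:
F: 0
E: 1  (via F)
C: 3  (via E)
D: 5  (via F)
B: 7  (via F)
Shortest route: F → B = 7.

7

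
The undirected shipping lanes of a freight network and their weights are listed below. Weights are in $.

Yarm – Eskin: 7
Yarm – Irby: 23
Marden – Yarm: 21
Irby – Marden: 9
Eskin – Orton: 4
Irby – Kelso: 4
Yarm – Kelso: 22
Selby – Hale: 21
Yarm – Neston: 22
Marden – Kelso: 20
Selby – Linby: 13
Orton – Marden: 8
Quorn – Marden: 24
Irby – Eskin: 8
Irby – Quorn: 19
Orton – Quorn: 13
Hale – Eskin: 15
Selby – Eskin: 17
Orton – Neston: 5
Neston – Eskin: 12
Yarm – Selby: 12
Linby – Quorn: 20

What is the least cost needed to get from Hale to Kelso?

Enumerating some paths:
Hale–Eskin–Orton–Marden–Irby–Kelso: 15+4+8+9+4 = 40
Hale–Eskin–Irby–Kelso: 15+8+4 = 27
Cheapest is Hale–Eskin–Irby–Kelso at $27.

$27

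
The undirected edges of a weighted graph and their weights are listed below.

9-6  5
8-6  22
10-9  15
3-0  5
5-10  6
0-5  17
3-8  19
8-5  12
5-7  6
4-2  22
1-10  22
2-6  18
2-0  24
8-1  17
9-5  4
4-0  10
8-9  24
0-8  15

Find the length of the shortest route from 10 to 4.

Enumerating some paths:
10 → 9 → 5 → 0 → 4: 15+4+17+10 = 46
10 → 5 → 0 → 4: 6+17+10 = 33
10 → 5 → 8 → 0 → 4: 6+12+15+10 = 43
The minimum is 33 via 10 → 5 → 0 → 4.

33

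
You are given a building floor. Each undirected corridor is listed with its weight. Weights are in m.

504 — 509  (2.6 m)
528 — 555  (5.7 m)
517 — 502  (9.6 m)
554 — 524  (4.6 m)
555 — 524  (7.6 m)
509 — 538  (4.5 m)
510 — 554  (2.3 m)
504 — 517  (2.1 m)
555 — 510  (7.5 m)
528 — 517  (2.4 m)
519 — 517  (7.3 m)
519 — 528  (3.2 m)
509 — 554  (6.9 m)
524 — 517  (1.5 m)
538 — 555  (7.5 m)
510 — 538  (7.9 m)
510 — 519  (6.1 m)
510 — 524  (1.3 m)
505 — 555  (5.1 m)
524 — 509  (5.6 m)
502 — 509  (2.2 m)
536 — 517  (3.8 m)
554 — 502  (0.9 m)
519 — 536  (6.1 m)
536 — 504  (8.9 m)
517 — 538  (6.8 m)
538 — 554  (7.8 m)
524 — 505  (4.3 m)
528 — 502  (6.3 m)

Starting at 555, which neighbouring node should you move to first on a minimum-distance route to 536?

Enumerating some paths:
555 - 528 - 517 - 536: 5.7+2.4+3.8 = 11.9
555 - 524 - 517 - 536: 7.6+1.5+3.8 = 12.9
555 - 510 - 524 - 517 - 536: 7.5+1.3+1.5+3.8 = 14.1
The minimum is 11.9 m via 555 - 528 - 517 - 536.
So from 555 the first move is to 528.

528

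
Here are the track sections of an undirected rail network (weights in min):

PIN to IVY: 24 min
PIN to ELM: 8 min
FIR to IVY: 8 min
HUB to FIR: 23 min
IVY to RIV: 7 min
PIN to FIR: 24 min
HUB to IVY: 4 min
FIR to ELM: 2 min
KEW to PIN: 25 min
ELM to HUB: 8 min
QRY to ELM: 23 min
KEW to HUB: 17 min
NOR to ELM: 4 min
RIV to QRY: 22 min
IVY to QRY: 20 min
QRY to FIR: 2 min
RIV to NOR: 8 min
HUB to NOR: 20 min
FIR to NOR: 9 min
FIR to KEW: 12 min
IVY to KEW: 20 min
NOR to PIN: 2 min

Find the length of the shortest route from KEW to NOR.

Compare a few routes:
KEW → FIR → ELM → PIN → NOR: 12+2+8+2 = 24
KEW → FIR → NOR: 12+9 = 21
KEW → FIR → ELM → NOR: 12+2+4 = 18
Cheapest is KEW → FIR → ELM → NOR at 18 min.

18 min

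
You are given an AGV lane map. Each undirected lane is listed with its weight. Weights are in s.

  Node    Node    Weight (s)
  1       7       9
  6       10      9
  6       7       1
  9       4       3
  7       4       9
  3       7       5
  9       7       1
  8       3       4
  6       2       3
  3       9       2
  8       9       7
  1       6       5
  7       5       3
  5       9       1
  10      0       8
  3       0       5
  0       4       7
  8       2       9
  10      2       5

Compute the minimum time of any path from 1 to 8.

13 s

Running Dijkstra from 1:
1: 0
6: 5  (via 1)
7: 6  (via 6)
9: 7  (via 7)
2: 8  (via 6)
5: 8  (via 9)
3: 9  (via 9)
4: 10  (via 9)
8: 13  (via 3)
Shortest route: 1–6–7–9–3–8 = 13 s.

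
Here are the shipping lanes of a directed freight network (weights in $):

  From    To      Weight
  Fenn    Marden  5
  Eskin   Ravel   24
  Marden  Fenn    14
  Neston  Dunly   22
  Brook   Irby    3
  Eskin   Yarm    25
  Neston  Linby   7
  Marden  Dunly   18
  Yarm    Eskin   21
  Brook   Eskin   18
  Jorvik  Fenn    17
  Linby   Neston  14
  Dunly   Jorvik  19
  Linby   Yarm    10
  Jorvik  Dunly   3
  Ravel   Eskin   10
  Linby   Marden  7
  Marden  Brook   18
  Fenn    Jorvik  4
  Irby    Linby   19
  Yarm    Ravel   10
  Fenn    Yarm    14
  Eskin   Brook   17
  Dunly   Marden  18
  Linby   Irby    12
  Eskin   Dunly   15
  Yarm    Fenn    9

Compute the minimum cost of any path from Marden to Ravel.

$38

Settle nodes by increasing distance from Marden:
Marden: 0
Fenn: 14  (via Marden)
Brook: 18  (via Marden)
Jorvik: 18  (via Fenn)
Dunly: 18  (via Marden)
Irby: 21  (via Brook)
Yarm: 28  (via Fenn)
Eskin: 36  (via Brook)
Ravel: 38  (via Yarm)
Shortest route: Marden–Fenn–Yarm–Ravel = $38.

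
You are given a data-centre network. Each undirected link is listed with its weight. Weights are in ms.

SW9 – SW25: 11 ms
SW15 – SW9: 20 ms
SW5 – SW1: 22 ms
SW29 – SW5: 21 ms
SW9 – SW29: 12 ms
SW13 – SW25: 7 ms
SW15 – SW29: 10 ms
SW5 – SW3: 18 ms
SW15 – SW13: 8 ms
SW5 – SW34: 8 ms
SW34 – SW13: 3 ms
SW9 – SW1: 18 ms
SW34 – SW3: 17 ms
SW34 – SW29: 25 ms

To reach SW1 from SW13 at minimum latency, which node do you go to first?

Candidate routes:
SW13 - SW15 - SW9 - SW1: 8+20+18 = 46
SW13 - SW25 - SW9 - SW1: 7+11+18 = 36
SW13 - SW34 - SW5 - SW1: 3+8+22 = 33
Cheapest is SW13 - SW34 - SW5 - SW1 at 33 ms.
So from SW13 the first move is to SW34.

SW34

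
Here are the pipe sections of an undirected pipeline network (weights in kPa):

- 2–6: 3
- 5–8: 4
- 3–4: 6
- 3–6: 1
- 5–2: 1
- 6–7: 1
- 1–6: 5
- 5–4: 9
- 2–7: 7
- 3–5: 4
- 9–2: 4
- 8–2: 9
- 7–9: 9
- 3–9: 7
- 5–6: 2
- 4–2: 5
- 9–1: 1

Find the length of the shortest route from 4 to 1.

10 kPa

Compare a few routes:
4 → 2 → 5 → 6 → 1: 5+1+2+5 = 13
4 → 2 → 9 → 1: 5+4+1 = 10
4 → 3 → 6 → 1: 6+1+5 = 12
Cheapest is 4 → 2 → 9 → 1 at 10 kPa.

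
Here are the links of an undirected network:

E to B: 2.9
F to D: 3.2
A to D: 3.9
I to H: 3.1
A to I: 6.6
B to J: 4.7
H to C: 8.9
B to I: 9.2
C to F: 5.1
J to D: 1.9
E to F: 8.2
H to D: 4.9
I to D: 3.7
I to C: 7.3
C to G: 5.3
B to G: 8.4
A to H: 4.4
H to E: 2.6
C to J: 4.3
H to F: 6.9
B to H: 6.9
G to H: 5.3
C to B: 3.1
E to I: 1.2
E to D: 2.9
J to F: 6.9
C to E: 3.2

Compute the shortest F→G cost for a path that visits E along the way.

14

Shortest F→E: F → D → E = 6.1
Best E to G: E → H → G costing 7.9
Total via E: 6.1 + 7.9 = 14.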